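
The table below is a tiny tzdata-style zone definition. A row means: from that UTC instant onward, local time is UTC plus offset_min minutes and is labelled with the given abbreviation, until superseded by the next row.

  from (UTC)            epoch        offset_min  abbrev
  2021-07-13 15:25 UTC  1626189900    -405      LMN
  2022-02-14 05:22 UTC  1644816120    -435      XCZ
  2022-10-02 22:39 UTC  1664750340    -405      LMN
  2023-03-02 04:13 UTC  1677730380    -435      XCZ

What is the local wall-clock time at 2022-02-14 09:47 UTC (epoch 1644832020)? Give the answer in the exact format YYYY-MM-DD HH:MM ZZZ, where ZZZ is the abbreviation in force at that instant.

2022-02-14 02:32 XCZ

Query: 2022-02-14 09:47 UTC
Rule 2/4 (XCZ, -07:15): 2022-02-14 05:22 UTC ≤ query < 2022-10-02 22:39 UTC
9·60 + 47 - 435 = 152 min
152 = 0·1440 + 152; 152 = 2·60 + 32 → 02:32, same day
→ 2022-02-14 02:32 XCZ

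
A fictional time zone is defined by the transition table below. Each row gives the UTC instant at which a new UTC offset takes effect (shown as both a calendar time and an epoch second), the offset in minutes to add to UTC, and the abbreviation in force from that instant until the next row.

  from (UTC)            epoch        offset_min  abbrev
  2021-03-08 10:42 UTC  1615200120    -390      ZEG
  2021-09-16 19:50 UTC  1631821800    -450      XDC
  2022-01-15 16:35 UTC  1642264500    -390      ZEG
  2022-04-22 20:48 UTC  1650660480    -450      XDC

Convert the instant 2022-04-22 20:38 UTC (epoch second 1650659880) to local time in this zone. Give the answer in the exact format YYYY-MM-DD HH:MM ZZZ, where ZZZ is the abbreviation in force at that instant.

2022-04-22 14:08 ZEG

Query: 2022-04-22 20:38 UTC
Rule 3/4 (ZEG, -06:30): 2022-01-15 16:35 UTC ≤ query < 2022-04-22 20:48 UTC
20·60 + 38 - 390 = 848 min
848 = 0·1440 + 848; 848 = 14·60 + 8 → 14:08, same day
→ 2022-04-22 14:08 ZEG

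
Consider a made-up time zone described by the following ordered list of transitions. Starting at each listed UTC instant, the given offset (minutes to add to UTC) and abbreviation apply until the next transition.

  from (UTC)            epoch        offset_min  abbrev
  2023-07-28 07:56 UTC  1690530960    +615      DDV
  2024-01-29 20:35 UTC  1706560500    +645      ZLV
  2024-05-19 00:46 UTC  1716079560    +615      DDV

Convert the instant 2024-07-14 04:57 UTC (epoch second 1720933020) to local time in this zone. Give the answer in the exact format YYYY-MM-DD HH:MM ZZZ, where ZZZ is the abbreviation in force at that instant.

2024-07-14 15:12 DDV

Query: 2024-07-14 04:57 UTC
Rule 3/3 (DDV, +10:15): 2024-05-19 00:46 UTC ≤ query < +∞
4·60 + 57 + 615 = 912 min
912 = 0·1440 + 912; 912 = 15·60 + 12 → 15:12, same day
→ 2024-07-14 15:12 DDV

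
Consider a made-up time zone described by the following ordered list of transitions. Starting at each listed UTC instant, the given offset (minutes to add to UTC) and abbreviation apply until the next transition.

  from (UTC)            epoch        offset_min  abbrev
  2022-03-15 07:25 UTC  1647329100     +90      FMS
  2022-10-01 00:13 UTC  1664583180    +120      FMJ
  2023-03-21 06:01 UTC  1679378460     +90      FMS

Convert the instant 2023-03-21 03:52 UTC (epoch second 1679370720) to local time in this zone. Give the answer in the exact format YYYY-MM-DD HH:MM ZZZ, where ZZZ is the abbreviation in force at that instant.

Query: 2023-03-21 03:52 UTC
Rule 2/3 (FMJ, +02:00): 2022-10-01 00:13 UTC ≤ query < 2023-03-21 06:01 UTC
3·60 + 52 + 120 = 352 min
352 = 0·1440 + 352; 352 = 5·60 + 52 → 05:52, same day
→ 2023-03-21 05:52 FMJ

2023-03-21 05:52 FMJ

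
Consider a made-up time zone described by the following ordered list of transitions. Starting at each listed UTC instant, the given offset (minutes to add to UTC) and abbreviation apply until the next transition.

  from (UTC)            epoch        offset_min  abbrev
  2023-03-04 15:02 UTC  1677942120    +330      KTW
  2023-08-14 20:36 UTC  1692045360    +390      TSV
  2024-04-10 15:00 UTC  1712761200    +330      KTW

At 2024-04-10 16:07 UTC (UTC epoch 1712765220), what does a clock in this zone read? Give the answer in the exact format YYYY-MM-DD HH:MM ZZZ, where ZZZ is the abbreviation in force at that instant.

Query: 2024-04-10 16:07 UTC
Rule 3/3 (KTW, +05:30): 2024-04-10 15:00 UTC ≤ query < +∞
16·60 + 7 + 330 = 1297 min
1297 = 0·1440 + 1297; 1297 = 21·60 + 37 → 21:37, same day
→ 2024-04-10 21:37 KTW

2024-04-10 21:37 KTW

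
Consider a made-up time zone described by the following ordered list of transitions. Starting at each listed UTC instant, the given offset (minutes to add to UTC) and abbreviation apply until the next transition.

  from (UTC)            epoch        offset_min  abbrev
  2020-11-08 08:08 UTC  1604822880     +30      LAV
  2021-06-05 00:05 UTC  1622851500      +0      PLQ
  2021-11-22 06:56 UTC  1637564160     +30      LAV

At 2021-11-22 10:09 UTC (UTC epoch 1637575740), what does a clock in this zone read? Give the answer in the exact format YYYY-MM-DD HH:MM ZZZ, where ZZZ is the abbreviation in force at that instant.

2021-11-22 10:39 LAV

Query: 2021-11-22 10:09 UTC
Rule 3/3 (LAV, +00:30): 2021-11-22 06:56 UTC ≤ query < +∞
10·60 + 9 + 30 = 639 min
639 = 0·1440 + 639; 639 = 10·60 + 39 → 10:39, same day
→ 2021-11-22 10:39 LAV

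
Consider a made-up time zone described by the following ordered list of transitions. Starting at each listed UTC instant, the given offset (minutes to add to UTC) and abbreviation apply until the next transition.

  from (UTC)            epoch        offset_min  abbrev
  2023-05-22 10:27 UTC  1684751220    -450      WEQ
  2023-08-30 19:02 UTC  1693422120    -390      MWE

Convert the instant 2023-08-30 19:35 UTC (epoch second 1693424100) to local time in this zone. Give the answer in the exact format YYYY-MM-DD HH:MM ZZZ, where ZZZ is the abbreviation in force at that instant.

2023-08-30 13:05 MWE

Query: 2023-08-30 19:35 UTC
Rule 2/2 (MWE, -06:30): 2023-08-30 19:02 UTC ≤ query < +∞
19·60 + 35 - 390 = 785 min
785 = 0·1440 + 785; 785 = 13·60 + 5 → 13:05, same day
→ 2023-08-30 13:05 MWE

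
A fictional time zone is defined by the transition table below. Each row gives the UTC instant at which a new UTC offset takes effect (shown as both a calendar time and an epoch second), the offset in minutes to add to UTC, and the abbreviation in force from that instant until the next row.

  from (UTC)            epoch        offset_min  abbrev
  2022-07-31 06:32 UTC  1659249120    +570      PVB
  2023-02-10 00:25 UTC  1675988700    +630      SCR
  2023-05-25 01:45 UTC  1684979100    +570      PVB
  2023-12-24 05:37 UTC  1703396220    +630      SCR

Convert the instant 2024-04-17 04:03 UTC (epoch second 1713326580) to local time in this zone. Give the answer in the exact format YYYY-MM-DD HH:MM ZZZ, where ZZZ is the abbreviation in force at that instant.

2024-04-17 14:33 SCR

Query: 2024-04-17 04:03 UTC
Rule 4/4 (SCR, +10:30): 2023-12-24 05:37 UTC ≤ query < +∞
4·60 + 3 + 630 = 873 min
873 = 0·1440 + 873; 873 = 14·60 + 33 → 14:33, same day
→ 2024-04-17 14:33 SCR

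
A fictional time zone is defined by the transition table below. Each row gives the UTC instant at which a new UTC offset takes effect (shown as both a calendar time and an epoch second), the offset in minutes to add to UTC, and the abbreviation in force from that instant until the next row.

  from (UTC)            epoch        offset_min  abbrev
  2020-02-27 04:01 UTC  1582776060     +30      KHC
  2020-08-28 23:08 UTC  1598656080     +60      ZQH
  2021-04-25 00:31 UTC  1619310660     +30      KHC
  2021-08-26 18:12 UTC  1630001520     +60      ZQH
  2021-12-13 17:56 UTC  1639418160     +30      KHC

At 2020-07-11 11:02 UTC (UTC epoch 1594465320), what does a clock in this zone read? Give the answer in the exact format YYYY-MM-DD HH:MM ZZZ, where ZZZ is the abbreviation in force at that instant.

2020-07-11 11:32 KHC

Query: 2020-07-11 11:02 UTC
Rule 1/5 (KHC, +00:30): 2020-02-27 04:01 UTC ≤ query < 2020-08-28 23:08 UTC
11·60 + 2 + 30 = 692 min
692 = 0·1440 + 692; 692 = 11·60 + 32 → 11:32, same day
→ 2020-07-11 11:32 KHC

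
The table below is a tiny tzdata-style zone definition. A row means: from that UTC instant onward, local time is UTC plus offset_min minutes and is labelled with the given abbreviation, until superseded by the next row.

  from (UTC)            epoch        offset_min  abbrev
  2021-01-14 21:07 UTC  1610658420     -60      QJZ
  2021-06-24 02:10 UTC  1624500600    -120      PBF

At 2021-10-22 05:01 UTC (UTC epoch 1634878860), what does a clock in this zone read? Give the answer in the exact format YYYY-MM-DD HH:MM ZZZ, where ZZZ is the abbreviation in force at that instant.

Query: 2021-10-22 05:01 UTC
Rule 2/2 (PBF, -02:00): 2021-06-24 02:10 UTC ≤ query < +∞
5·60 + 1 - 120 = 181 min
181 = 0·1440 + 181; 181 = 3·60 + 1 → 03:01, same day
→ 2021-10-22 03:01 PBF

2021-10-22 03:01 PBF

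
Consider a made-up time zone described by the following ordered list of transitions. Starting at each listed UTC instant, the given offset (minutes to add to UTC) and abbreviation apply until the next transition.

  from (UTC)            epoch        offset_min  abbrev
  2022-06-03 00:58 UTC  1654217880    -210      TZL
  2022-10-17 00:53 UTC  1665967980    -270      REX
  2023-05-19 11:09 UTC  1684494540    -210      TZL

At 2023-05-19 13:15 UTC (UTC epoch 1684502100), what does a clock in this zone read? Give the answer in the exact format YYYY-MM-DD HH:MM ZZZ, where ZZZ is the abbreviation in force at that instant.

2023-05-19 09:45 TZL

Query: 2023-05-19 13:15 UTC
Rule 3/3 (TZL, -03:30): 2023-05-19 11:09 UTC ≤ query < +∞
13·60 + 15 - 210 = 585 min
585 = 0·1440 + 585; 585 = 9·60 + 45 → 09:45, same day
→ 2023-05-19 09:45 TZL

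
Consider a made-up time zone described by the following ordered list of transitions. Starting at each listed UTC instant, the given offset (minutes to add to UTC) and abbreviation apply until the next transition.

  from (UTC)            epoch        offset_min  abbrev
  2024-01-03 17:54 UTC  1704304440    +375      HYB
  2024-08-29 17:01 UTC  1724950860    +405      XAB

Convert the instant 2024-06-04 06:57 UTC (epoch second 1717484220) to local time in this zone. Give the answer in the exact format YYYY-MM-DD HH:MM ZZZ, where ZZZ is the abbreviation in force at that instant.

2024-06-04 13:12 HYB

Query: 2024-06-04 06:57 UTC
Rule 1/2 (HYB, +06:15): 2024-01-03 17:54 UTC ≤ query < 2024-08-29 17:01 UTC
6·60 + 57 + 375 = 792 min
792 = 0·1440 + 792; 792 = 13·60 + 12 → 13:12, same day
→ 2024-06-04 13:12 HYB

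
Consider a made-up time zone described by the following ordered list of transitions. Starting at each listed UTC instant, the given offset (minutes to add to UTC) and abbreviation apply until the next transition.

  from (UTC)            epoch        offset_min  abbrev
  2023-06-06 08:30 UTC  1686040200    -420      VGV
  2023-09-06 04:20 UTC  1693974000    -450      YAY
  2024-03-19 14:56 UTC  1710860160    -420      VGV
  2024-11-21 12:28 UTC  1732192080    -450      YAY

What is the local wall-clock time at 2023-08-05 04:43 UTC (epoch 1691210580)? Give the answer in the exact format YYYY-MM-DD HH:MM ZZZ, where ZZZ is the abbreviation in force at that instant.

Query: 2023-08-05 04:43 UTC
Rule 1/4 (VGV, -07:00): 2023-06-06 08:30 UTC ≤ query < 2023-09-06 04:20 UTC
4·60 + 43 - 420 = -137 min
-137 = -1·1440 + 1303; 1303 = 21·60 + 43 → 21:43, 2023-08-05 - 1 day = 2023-08-04
→ 2023-08-04 21:43 VGV

2023-08-04 21:43 VGV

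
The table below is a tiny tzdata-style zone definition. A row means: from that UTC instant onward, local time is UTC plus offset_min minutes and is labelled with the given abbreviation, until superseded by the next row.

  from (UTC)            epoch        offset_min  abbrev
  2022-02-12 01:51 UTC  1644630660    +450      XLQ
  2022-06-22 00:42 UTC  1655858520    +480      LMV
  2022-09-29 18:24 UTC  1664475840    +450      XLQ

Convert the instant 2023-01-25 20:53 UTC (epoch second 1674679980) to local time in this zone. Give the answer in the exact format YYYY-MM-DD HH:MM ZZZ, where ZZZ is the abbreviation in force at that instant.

2023-01-26 04:23 XLQ

Query: 2023-01-25 20:53 UTC
Rule 3/3 (XLQ, +07:30): 2022-09-29 18:24 UTC ≤ query < +∞
20·60 + 53 + 450 = 1703 min
1703 = 1·1440 + 263; 263 = 4·60 + 23 → 04:23, 2023-01-25 + 1 day = 2023-01-26
→ 2023-01-26 04:23 XLQ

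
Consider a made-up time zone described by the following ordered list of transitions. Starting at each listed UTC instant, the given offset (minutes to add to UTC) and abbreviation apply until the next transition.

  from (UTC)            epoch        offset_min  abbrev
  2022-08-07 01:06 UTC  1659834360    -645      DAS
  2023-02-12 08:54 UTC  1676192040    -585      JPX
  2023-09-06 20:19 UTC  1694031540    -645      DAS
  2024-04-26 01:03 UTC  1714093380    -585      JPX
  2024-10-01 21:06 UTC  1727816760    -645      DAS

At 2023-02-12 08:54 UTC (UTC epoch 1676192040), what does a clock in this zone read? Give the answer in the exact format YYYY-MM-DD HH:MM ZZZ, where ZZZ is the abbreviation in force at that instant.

2023-02-11 23:09 JPX

Query: 2023-02-12 08:54 UTC
Rule 2/5 (JPX, -09:45): 2023-02-12 08:54 UTC ≤ query < 2023-09-06 20:19 UTC
8·60 + 54 - 585 = -51 min
-51 = -1·1440 + 1389; 1389 = 23·60 + 9 → 23:09, 2023-02-12 - 1 day = 2023-02-11
→ 2023-02-11 23:09 JPX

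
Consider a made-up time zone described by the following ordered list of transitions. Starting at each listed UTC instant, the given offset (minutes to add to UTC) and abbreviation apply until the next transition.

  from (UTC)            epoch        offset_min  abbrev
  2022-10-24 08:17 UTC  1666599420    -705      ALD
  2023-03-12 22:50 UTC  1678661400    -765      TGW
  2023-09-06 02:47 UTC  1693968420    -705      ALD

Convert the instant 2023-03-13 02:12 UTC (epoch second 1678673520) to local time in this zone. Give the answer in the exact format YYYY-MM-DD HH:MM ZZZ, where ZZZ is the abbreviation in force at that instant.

Query: 2023-03-13 02:12 UTC
Rule 2/3 (TGW, -12:45): 2023-03-12 22:50 UTC ≤ query < 2023-09-06 02:47 UTC
2·60 + 12 - 765 = -633 min
-633 = -1·1440 + 807; 807 = 13·60 + 27 → 13:27, 2023-03-13 - 1 day = 2023-03-12
→ 2023-03-12 13:27 TGW

2023-03-12 13:27 TGW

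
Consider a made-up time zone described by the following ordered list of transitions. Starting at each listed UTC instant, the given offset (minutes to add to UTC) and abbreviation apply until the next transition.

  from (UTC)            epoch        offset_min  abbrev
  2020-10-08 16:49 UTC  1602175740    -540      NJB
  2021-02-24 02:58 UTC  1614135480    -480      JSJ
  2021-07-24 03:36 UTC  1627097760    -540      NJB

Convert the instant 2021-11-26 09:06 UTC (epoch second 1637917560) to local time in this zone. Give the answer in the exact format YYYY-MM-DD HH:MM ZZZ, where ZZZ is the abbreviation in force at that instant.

2021-11-26 00:06 NJB

Query: 2021-11-26 09:06 UTC
Rule 3/3 (NJB, -09:00): 2021-07-24 03:36 UTC ≤ query < +∞
9·60 + 6 - 540 = 6 min
6 = 0·1440 + 6; 6 = 0·60 + 6 → 00:06, same day
→ 2021-11-26 00:06 NJB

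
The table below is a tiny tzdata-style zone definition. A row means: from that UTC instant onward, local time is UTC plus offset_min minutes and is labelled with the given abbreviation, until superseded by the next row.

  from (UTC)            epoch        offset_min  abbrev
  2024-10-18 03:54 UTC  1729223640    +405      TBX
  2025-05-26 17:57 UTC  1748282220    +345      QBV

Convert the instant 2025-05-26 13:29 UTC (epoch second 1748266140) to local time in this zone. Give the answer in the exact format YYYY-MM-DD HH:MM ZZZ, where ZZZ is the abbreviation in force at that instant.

2025-05-26 20:14 TBX

Query: 2025-05-26 13:29 UTC
Rule 1/2 (TBX, +06:45): 2024-10-18 03:54 UTC ≤ query < 2025-05-26 17:57 UTC
13·60 + 29 + 405 = 1214 min
1214 = 0·1440 + 1214; 1214 = 20·60 + 14 → 20:14, same day
→ 2025-05-26 20:14 TBX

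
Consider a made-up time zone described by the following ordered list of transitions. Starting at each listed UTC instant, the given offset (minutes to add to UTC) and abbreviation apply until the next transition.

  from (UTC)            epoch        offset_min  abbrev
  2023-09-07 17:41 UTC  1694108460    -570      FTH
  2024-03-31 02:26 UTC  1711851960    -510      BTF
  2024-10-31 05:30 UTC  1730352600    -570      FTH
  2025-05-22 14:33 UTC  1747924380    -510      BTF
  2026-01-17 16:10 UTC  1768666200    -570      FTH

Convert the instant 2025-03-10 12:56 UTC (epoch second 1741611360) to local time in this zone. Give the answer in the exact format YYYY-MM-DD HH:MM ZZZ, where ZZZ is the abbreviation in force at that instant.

Query: 2025-03-10 12:56 UTC
Rule 3/5 (FTH, -09:30): 2024-10-31 05:30 UTC ≤ query < 2025-05-22 14:33 UTC
12·60 + 56 - 570 = 206 min
206 = 0·1440 + 206; 206 = 3·60 + 26 → 03:26, same day
→ 2025-03-10 03:26 FTH

2025-03-10 03:26 FTH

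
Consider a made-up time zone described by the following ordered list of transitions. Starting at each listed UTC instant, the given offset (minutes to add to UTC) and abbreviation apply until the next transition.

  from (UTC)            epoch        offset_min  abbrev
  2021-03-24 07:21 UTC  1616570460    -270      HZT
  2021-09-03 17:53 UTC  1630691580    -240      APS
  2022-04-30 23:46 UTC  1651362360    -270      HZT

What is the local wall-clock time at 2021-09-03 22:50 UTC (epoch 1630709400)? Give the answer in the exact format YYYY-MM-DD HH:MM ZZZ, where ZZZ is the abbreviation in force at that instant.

Query: 2021-09-03 22:50 UTC
Rule 2/3 (APS, -04:00): 2021-09-03 17:53 UTC ≤ query < 2022-04-30 23:46 UTC
22·60 + 50 - 240 = 1130 min
1130 = 0·1440 + 1130; 1130 = 18·60 + 50 → 18:50, same day
→ 2021-09-03 18:50 APS

2021-09-03 18:50 APS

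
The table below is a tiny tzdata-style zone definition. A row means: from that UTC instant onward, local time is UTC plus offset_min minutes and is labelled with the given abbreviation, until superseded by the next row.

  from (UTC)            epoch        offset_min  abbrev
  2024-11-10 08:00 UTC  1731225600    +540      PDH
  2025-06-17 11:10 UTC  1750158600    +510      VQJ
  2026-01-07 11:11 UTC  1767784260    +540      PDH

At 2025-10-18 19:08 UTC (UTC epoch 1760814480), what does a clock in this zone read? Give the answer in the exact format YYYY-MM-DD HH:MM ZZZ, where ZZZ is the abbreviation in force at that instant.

Query: 2025-10-18 19:08 UTC
Rule 2/3 (VQJ, +08:30): 2025-06-17 11:10 UTC ≤ query < 2026-01-07 11:11 UTC
19·60 + 8 + 510 = 1658 min
1658 = 1·1440 + 218; 218 = 3·60 + 38 → 03:38, 2025-10-18 + 1 day = 2025-10-19
→ 2025-10-19 03:38 VQJ

2025-10-19 03:38 VQJ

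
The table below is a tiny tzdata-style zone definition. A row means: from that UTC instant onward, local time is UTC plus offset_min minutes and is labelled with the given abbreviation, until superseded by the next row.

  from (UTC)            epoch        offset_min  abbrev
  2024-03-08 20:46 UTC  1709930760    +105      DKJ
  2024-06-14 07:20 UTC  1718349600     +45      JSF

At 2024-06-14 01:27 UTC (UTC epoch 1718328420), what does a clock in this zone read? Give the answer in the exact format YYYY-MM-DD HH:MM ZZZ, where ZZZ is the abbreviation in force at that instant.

2024-06-14 03:12 DKJ

Query: 2024-06-14 01:27 UTC
Rule 1/2 (DKJ, +01:45): 2024-03-08 20:46 UTC ≤ query < 2024-06-14 07:20 UTC
1·60 + 27 + 105 = 192 min
192 = 0·1440 + 192; 192 = 3·60 + 12 → 03:12, same day
→ 2024-06-14 03:12 DKJ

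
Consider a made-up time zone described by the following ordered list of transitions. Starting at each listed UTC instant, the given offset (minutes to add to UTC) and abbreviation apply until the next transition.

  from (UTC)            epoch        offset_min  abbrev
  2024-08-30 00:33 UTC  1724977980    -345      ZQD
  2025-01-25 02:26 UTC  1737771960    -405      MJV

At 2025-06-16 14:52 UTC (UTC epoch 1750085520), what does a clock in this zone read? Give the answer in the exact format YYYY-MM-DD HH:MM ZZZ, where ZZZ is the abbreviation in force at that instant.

Query: 2025-06-16 14:52 UTC
Rule 2/2 (MJV, -06:45): 2025-01-25 02:26 UTC ≤ query < +∞
14·60 + 52 - 405 = 487 min
487 = 0·1440 + 487; 487 = 8·60 + 7 → 08:07, same day
→ 2025-06-16 08:07 MJV

2025-06-16 08:07 MJV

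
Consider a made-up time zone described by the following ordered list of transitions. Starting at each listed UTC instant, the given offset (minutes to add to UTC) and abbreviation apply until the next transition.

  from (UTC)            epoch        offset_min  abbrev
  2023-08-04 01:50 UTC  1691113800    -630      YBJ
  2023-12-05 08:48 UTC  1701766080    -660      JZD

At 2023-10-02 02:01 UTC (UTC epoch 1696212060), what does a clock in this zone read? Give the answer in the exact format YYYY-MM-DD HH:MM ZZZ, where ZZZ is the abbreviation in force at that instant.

2023-10-01 15:31 YBJ

Query: 2023-10-02 02:01 UTC
Rule 1/2 (YBJ, -10:30): 2023-08-04 01:50 UTC ≤ query < 2023-12-05 08:48 UTC
2·60 + 1 - 630 = -509 min
-509 = -1·1440 + 931; 931 = 15·60 + 31 → 15:31, 2023-10-02 - 1 day = 2023-10-01
→ 2023-10-01 15:31 YBJ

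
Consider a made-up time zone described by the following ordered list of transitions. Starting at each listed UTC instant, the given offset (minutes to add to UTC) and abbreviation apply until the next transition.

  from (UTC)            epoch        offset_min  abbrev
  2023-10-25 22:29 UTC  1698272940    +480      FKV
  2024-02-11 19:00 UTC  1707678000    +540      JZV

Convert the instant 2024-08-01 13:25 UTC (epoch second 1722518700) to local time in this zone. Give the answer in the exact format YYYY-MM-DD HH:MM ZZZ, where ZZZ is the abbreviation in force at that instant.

Query: 2024-08-01 13:25 UTC
Rule 2/2 (JZV, +09:00): 2024-02-11 19:00 UTC ≤ query < +∞
13·60 + 25 + 540 = 1345 min
1345 = 0·1440 + 1345; 1345 = 22·60 + 25 → 22:25, same day
→ 2024-08-01 22:25 JZV

2024-08-01 22:25 JZV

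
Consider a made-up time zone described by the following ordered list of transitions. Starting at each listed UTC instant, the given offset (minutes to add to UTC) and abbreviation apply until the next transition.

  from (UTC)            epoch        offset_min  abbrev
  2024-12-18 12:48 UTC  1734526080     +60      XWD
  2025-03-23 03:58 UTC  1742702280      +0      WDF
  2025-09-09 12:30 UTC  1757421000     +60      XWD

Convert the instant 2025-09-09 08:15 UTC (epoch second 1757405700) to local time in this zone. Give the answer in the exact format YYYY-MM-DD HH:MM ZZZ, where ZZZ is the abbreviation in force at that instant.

2025-09-09 08:15 WDF

Query: 2025-09-09 08:15 UTC
Rule 2/3 (WDF, +00:00): 2025-03-23 03:58 UTC ≤ query < 2025-09-09 12:30 UTC
8·60 + 15 + 0 = 495 min
495 = 0·1440 + 495; 495 = 8·60 + 15 → 08:15, same day
→ 2025-09-09 08:15 WDF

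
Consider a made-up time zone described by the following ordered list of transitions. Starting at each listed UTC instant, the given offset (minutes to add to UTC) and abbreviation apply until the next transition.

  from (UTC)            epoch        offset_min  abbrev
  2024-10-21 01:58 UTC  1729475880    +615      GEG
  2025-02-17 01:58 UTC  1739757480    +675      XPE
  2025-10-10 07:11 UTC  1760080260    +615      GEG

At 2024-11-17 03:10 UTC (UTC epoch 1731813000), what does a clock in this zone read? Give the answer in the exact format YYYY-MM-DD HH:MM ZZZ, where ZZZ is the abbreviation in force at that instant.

Query: 2024-11-17 03:10 UTC
Rule 1/3 (GEG, +10:15): 2024-10-21 01:58 UTC ≤ query < 2025-02-17 01:58 UTC
3·60 + 10 + 615 = 805 min
805 = 0·1440 + 805; 805 = 13·60 + 25 → 13:25, same day
→ 2024-11-17 13:25 GEG

2024-11-17 13:25 GEG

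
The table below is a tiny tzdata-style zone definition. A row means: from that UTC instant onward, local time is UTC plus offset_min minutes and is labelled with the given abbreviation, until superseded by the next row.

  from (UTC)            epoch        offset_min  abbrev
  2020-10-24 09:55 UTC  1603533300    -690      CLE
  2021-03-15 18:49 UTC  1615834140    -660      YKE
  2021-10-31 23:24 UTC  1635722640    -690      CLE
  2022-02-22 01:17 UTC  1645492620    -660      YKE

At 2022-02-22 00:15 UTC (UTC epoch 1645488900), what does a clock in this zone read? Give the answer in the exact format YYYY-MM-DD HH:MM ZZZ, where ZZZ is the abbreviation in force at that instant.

Query: 2022-02-22 00:15 UTC
Rule 3/4 (CLE, -11:30): 2021-10-31 23:24 UTC ≤ query < 2022-02-22 01:17 UTC
0·60 + 15 - 690 = -675 min
-675 = -1·1440 + 765; 765 = 12·60 + 45 → 12:45, 2022-02-22 - 1 day = 2022-02-21
→ 2022-02-21 12:45 CLE

2022-02-21 12:45 CLE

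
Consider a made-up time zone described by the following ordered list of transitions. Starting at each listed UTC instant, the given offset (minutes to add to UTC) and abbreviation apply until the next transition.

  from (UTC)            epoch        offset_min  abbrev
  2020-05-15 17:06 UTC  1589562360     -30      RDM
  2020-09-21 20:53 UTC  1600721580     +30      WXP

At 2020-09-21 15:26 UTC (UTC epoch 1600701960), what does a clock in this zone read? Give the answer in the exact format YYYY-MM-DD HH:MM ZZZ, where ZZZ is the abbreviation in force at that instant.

Query: 2020-09-21 15:26 UTC
Rule 1/2 (RDM, -00:30): 2020-05-15 17:06 UTC ≤ query < 2020-09-21 20:53 UTC
15·60 + 26 - 30 = 896 min
896 = 0·1440 + 896; 896 = 14·60 + 56 → 14:56, same day
→ 2020-09-21 14:56 RDM

2020-09-21 14:56 RDM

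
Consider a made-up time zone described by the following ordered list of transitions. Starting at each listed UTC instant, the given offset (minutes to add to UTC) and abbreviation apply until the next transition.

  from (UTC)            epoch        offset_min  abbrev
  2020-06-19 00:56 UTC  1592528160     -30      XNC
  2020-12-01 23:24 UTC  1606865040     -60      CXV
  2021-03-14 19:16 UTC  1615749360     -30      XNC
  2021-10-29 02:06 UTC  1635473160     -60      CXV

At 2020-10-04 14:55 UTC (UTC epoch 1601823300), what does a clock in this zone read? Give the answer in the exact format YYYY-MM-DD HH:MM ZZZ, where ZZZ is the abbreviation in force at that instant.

2020-10-04 14:25 XNC

Query: 2020-10-04 14:55 UTC
Rule 1/4 (XNC, -00:30): 2020-06-19 00:56 UTC ≤ query < 2020-12-01 23:24 UTC
14·60 + 55 - 30 = 865 min
865 = 0·1440 + 865; 865 = 14·60 + 25 → 14:25, same day
→ 2020-10-04 14:25 XNC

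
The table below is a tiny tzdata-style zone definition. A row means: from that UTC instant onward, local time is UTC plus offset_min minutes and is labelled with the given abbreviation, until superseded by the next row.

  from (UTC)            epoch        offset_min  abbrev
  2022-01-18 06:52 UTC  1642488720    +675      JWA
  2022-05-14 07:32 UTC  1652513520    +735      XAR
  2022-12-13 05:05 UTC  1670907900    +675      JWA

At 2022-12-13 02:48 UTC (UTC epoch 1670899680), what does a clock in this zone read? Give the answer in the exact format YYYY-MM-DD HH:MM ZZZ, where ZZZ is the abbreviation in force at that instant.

Query: 2022-12-13 02:48 UTC
Rule 2/3 (XAR, +12:15): 2022-05-14 07:32 UTC ≤ query < 2022-12-13 05:05 UTC
2·60 + 48 + 735 = 903 min
903 = 0·1440 + 903; 903 = 15·60 + 3 → 15:03, same day
→ 2022-12-13 15:03 XAR

2022-12-13 15:03 XAR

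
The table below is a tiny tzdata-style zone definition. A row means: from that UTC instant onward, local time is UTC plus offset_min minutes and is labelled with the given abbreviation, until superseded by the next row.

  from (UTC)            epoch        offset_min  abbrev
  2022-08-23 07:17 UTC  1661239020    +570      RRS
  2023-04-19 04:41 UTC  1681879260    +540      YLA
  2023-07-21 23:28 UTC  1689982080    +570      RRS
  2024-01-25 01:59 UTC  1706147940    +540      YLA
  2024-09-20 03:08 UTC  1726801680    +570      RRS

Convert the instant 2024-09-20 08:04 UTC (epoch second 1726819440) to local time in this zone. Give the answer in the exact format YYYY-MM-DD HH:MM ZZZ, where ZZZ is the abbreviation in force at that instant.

2024-09-20 17:34 RRS

Query: 2024-09-20 08:04 UTC
Rule 5/5 (RRS, +09:30): 2024-09-20 03:08 UTC ≤ query < +∞
8·60 + 4 + 570 = 1054 min
1054 = 0·1440 + 1054; 1054 = 17·60 + 34 → 17:34, same day
→ 2024-09-20 17:34 RRS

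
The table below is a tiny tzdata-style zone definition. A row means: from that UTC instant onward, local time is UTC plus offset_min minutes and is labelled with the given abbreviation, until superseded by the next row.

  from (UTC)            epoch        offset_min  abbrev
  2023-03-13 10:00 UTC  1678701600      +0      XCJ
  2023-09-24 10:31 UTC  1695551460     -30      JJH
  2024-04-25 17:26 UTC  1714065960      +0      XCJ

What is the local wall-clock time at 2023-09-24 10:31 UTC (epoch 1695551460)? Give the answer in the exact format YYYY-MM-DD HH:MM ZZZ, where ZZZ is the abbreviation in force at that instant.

Query: 2023-09-24 10:31 UTC
Rule 2/3 (JJH, -00:30): 2023-09-24 10:31 UTC ≤ query < 2024-04-25 17:26 UTC
10·60 + 31 - 30 = 601 min
601 = 0·1440 + 601; 601 = 10·60 + 1 → 10:01, same day
→ 2023-09-24 10:01 JJH

2023-09-24 10:01 JJH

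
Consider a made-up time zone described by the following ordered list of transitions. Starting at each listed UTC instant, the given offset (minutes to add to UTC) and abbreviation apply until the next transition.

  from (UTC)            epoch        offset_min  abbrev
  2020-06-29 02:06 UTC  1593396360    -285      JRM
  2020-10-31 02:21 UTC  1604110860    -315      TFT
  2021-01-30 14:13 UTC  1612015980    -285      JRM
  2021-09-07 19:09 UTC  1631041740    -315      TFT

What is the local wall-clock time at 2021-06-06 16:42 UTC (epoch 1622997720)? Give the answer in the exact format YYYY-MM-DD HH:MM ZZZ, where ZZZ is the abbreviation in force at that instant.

2021-06-06 11:57 JRM

Query: 2021-06-06 16:42 UTC
Rule 3/4 (JRM, -04:45): 2021-01-30 14:13 UTC ≤ query < 2021-09-07 19:09 UTC
16·60 + 42 - 285 = 717 min
717 = 0·1440 + 717; 717 = 11·60 + 57 → 11:57, same day
→ 2021-06-06 11:57 JRM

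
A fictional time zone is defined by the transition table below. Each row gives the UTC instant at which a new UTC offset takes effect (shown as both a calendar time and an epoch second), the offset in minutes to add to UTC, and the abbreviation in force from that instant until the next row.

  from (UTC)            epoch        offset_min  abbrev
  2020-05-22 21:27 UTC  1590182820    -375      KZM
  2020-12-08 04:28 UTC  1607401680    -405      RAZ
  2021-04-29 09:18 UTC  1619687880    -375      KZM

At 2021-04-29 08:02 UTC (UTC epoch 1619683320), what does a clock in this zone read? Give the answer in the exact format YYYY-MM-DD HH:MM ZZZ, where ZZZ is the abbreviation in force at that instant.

Query: 2021-04-29 08:02 UTC
Rule 2/3 (RAZ, -06:45): 2020-12-08 04:28 UTC ≤ query < 2021-04-29 09:18 UTC
8·60 + 2 - 405 = 77 min
77 = 0·1440 + 77; 77 = 1·60 + 17 → 01:17, same day
→ 2021-04-29 01:17 RAZ

2021-04-29 01:17 RAZ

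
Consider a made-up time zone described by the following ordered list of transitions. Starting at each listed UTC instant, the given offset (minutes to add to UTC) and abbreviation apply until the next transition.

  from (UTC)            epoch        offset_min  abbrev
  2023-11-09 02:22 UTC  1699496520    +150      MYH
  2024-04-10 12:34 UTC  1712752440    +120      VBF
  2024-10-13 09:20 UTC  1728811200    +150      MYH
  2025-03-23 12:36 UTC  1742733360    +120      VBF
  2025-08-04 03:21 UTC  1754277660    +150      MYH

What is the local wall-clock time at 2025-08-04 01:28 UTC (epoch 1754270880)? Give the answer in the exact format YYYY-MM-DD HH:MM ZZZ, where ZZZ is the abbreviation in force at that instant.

Query: 2025-08-04 01:28 UTC
Rule 4/5 (VBF, +02:00): 2025-03-23 12:36 UTC ≤ query < 2025-08-04 03:21 UTC
1·60 + 28 + 120 = 208 min
208 = 0·1440 + 208; 208 = 3·60 + 28 → 03:28, same day
→ 2025-08-04 03:28 VBF

2025-08-04 03:28 VBF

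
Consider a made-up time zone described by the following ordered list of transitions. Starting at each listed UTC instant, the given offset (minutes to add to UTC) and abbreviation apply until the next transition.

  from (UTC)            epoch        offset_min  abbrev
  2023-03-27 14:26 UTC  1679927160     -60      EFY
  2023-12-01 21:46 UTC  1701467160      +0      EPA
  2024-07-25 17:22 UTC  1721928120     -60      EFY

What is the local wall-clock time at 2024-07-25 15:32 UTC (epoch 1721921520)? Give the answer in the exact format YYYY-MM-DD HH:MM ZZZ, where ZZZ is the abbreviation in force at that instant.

2024-07-25 15:32 EPA

Query: 2024-07-25 15:32 UTC
Rule 2/3 (EPA, +00:00): 2023-12-01 21:46 UTC ≤ query < 2024-07-25 17:22 UTC
15·60 + 32 + 0 = 932 min
932 = 0·1440 + 932; 932 = 15·60 + 32 → 15:32, same day
→ 2024-07-25 15:32 EPA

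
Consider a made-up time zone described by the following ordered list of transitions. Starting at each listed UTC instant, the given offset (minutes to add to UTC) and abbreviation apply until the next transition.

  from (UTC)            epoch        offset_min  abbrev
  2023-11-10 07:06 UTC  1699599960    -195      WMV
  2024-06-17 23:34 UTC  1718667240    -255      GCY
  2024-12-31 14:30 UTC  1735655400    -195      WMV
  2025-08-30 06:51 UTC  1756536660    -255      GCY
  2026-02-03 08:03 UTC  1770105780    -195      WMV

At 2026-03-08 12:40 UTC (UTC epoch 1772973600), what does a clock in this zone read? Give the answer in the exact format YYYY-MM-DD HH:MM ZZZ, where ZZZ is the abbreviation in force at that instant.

Query: 2026-03-08 12:40 UTC
Rule 5/5 (WMV, -03:15): 2026-02-03 08:03 UTC ≤ query < +∞
12·60 + 40 - 195 = 565 min
565 = 0·1440 + 565; 565 = 9·60 + 25 → 09:25, same day
→ 2026-03-08 09:25 WMV

2026-03-08 09:25 WMV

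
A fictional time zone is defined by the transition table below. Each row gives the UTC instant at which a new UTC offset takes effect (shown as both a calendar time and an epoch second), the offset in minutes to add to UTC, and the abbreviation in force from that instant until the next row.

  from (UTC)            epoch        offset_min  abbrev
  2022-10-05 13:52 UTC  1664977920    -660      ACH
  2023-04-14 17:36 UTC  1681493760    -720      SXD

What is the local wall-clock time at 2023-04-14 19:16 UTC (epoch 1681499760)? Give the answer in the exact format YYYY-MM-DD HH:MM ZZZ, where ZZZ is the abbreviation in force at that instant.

2023-04-14 07:16 SXD

Query: 2023-04-14 19:16 UTC
Rule 2/2 (SXD, -12:00): 2023-04-14 17:36 UTC ≤ query < +∞
19·60 + 16 - 720 = 436 min
436 = 0·1440 + 436; 436 = 7·60 + 16 → 07:16, same day
→ 2023-04-14 07:16 SXD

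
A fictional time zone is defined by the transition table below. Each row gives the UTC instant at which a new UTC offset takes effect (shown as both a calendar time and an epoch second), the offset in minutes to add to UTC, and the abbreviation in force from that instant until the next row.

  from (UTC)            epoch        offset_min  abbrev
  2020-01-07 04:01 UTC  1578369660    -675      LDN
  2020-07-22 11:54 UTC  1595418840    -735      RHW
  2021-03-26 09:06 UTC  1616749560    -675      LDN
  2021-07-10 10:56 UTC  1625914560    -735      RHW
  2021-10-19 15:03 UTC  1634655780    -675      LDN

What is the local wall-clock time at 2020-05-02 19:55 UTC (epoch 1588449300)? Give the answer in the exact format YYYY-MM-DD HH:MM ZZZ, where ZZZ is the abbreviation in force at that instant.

2020-05-02 08:40 LDN

Query: 2020-05-02 19:55 UTC
Rule 1/5 (LDN, -11:15): 2020-01-07 04:01 UTC ≤ query < 2020-07-22 11:54 UTC
19·60 + 55 - 675 = 520 min
520 = 0·1440 + 520; 520 = 8·60 + 40 → 08:40, same day
→ 2020-05-02 08:40 LDN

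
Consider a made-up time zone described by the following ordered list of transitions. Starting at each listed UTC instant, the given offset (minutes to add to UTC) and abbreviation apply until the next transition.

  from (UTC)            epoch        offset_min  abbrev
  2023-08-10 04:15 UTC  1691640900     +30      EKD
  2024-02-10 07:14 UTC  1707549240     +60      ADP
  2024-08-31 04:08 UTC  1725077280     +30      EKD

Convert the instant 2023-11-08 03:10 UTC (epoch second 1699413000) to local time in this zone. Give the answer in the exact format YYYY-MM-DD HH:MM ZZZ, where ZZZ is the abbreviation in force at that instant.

Query: 2023-11-08 03:10 UTC
Rule 1/3 (EKD, +00:30): 2023-08-10 04:15 UTC ≤ query < 2024-02-10 07:14 UTC
3·60 + 10 + 30 = 220 min
220 = 0·1440 + 220; 220 = 3·60 + 40 → 03:40, same day
→ 2023-11-08 03:40 EKD

2023-11-08 03:40 EKD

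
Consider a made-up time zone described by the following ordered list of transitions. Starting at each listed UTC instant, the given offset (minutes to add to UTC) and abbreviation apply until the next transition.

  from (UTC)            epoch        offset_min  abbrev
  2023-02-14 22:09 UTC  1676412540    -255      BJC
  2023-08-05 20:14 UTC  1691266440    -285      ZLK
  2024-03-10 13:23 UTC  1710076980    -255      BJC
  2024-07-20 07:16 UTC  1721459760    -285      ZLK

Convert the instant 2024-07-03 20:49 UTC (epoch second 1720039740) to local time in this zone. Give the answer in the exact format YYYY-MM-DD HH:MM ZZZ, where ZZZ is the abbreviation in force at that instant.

2024-07-03 16:34 BJC

Query: 2024-07-03 20:49 UTC
Rule 3/4 (BJC, -04:15): 2024-03-10 13:23 UTC ≤ query < 2024-07-20 07:16 UTC
20·60 + 49 - 255 = 994 min
994 = 0·1440 + 994; 994 = 16·60 + 34 → 16:34, same day
→ 2024-07-03 16:34 BJC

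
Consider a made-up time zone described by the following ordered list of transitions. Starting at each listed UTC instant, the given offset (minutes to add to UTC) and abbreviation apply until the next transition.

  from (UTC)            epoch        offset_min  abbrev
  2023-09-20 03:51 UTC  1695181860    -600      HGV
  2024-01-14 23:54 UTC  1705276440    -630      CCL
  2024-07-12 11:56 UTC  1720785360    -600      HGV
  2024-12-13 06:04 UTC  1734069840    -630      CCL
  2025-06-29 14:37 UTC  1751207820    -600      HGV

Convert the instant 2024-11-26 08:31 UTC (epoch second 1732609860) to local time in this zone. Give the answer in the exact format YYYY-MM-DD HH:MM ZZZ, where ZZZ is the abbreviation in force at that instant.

2024-11-25 22:31 HGV

Query: 2024-11-26 08:31 UTC
Rule 3/5 (HGV, -10:00): 2024-07-12 11:56 UTC ≤ query < 2024-12-13 06:04 UTC
8·60 + 31 - 600 = -89 min
-89 = -1·1440 + 1351; 1351 = 22·60 + 31 → 22:31, 2024-11-26 - 1 day = 2024-11-25
→ 2024-11-25 22:31 HGV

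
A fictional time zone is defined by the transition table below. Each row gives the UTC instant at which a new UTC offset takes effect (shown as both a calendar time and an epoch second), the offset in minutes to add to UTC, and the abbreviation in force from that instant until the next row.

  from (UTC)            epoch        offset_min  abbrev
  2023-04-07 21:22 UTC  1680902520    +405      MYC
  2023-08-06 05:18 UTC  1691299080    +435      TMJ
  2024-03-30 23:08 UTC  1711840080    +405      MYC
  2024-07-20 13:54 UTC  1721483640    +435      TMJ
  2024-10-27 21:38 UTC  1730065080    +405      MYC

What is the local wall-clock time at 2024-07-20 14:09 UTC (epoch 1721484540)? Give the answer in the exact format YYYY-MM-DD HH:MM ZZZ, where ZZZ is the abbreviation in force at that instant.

Query: 2024-07-20 14:09 UTC
Rule 4/5 (TMJ, +07:15): 2024-07-20 13:54 UTC ≤ query < 2024-10-27 21:38 UTC
14·60 + 9 + 435 = 1284 min
1284 = 0·1440 + 1284; 1284 = 21·60 + 24 → 21:24, same day
→ 2024-07-20 21:24 TMJ

2024-07-20 21:24 TMJ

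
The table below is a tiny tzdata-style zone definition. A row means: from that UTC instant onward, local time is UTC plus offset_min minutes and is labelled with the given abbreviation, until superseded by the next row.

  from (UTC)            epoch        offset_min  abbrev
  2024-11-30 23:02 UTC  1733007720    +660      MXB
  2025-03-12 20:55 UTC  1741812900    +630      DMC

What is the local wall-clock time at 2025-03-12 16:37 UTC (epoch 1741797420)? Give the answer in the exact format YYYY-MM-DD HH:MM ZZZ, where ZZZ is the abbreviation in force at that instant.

2025-03-13 03:37 MXB

Query: 2025-03-12 16:37 UTC
Rule 1/2 (MXB, +11:00): 2024-11-30 23:02 UTC ≤ query < 2025-03-12 20:55 UTC
16·60 + 37 + 660 = 1657 min
1657 = 1·1440 + 217; 217 = 3·60 + 37 → 03:37, 2025-03-12 + 1 day = 2025-03-13
→ 2025-03-13 03:37 MXB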